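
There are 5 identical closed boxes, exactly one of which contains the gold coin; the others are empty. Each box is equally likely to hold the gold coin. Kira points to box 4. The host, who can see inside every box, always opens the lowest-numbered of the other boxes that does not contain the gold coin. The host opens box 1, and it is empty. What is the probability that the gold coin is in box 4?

Apply Bayes' rule, conditioning on where the gold coin actually is.
If it is in box 1 (prior 1/5): the host opened box 1, so this case is ruled out; weight (1/5)·0 = 0.
If it is in any of boxes 2, 3, 4, and 5 (prior 1/5 each): box 1 is the lowest-numbered option available, probability 1; weight (1/5)·1 = 1/5 each.
The weights sum to 4/5.
So P(the gold coin in box 4 | the host opened box 1) = (1/5) / (4/5) = 1/4.

1/4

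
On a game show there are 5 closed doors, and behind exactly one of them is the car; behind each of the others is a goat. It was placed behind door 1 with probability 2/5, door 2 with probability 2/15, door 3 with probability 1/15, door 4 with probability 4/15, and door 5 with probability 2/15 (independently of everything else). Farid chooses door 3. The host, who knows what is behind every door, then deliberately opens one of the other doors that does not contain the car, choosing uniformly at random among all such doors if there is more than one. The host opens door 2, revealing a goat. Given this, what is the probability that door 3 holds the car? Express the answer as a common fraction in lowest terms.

1/17

Consider each possible location of the car in turn.
If it is behind door 1 (prior 2/5): the host has 3 equally likely choices, so probability 1/3; weight (2/5)·(1/3) = 2/15.
If it is behind door 2 (prior 2/15): the host opened door 2, so this case is ruled out; weight (2/15)·0 = 0.
If it is behind door 3 (prior 1/15): the host has 4 equally likely choices, so probability 1/4; weight (1/15)·(1/4) = 1/60.
If it is behind door 4 (prior 4/15): the host has 3 equally likely choices, so probability 1/3; weight (4/15)·(1/3) = 4/45.
If it is behind door 5 (prior 2/15): the host has 3 equally likely choices, so probability 1/3; weight (2/15)·(1/3) = 2/45.
The weights sum to 17/60.
So P(the car behind door 3 | the host opened door 2) = (1/60) / (17/60) = 1/17.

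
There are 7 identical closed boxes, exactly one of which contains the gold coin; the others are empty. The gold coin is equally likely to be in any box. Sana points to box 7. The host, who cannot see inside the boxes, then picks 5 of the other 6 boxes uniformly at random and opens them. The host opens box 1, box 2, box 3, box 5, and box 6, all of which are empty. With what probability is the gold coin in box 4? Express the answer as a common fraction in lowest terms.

Apply Bayes' rule, conditioning on where the gold coin actually is.
If it is in any of boxes 1, 2, 3, 5, and 6 (prior 1/7 each): that box was opened and seen not to hold the prize — ruled out; weight (1/7)·0 = 0 each.
If it is in either of boxes 4 and 7 (prior 1/7 each): the host picks exactly this set with probability 1/6 regardless, and none is the prize; weight (1/7)·(1/6) = 1/42 each.
The weights sum to 1/21.
So P(the gold coin in box 4 | the host opened box 1, box 2, box 3, box 5, and box 6) = (1/42) / (1/21) = 1/2.

1/2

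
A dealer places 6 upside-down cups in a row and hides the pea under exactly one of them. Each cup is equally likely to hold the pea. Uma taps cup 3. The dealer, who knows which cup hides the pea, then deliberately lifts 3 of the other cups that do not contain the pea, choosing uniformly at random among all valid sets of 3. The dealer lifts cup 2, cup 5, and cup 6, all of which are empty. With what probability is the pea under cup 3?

1/6

Apply Bayes' rule, conditioning on where the pea actually is.
If it is under either of cups 1 and 4 (prior 1/6 each): the dealer has 4 equally likely choices, so probability 1/4; weight (1/6)·(1/4) = 1/24 each.
If it is under any of cups 2, 5, and 6 (prior 1/6 each): that cup was opened and seen not to hold the prize — ruled out; weight (1/6)·0 = 0 each.
If it is under cup 3 (prior 1/6): the dealer has 10 equally likely choices, so probability 1/10; weight (1/6)·(1/10) = 1/60.
The weights sum to 1/10.
So P(the pea under cup 3 | the dealer opened cup 2, cup 5, and cup 6) = (1/60) / (1/10) = 1/6.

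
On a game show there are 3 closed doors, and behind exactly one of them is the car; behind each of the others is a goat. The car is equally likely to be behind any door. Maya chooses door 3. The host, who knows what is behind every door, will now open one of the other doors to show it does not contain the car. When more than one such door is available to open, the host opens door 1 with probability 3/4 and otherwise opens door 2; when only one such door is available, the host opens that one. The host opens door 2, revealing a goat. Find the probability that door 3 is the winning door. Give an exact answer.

1/5

Consider each possible location of the car in turn.
If it is behind door 1 (prior 1/3): only door 2 is available, probability 1; weight (1/3)·1 = 1/3.
If it is behind door 2 (prior 1/3): the host opened door 2, so this case is ruled out; weight (1/3)·0 = 0.
If it is behind door 3 (prior 1/3): door 1 is available but not opened, probability 1/4; weight (1/3)·(1/4) = 1/12.
The weights sum to 5/12.
So P(the car behind door 3 | the host opened door 2) = (1/12) / (5/12) = 1/5.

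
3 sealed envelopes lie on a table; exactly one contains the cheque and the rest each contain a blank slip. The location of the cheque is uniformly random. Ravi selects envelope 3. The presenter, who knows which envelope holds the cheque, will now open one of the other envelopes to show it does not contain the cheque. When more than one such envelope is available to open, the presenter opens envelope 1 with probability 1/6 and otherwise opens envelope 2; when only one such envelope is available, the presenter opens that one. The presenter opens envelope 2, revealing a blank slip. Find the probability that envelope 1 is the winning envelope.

6/11

Consider each possible location of the cheque in turn.
If it is in envelope 1 (prior 1/3): only envelope 2 is available, probability 1; weight (1/3)·1 = 1/3.
If it is in envelope 2 (prior 1/3): the presenter opened envelope 2, so this case is ruled out; weight (1/3)·0 = 0.
If it is in envelope 3 (prior 1/3): envelope 1 is available but not opened, probability 5/6; weight (1/3)·(5/6) = 5/18.
The weights sum to 11/18.
So P(the cheque in envelope 1 | the presenter opened envelope 2) = (1/3) / (11/18) = 6/11.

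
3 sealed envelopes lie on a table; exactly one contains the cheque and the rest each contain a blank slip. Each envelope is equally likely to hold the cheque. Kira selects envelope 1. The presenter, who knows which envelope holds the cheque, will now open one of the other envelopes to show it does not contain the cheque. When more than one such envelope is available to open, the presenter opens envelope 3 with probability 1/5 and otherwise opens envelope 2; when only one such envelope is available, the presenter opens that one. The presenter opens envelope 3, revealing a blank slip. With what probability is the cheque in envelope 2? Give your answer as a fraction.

5/6

Consider each possible location of the cheque in turn.
If it is in envelope 1 (prior 1/3): envelope 3 is available, opened with probability 1/5; weight (1/3)·(1/5) = 1/15.
If it is in envelope 2 (prior 1/3): only envelope 3 is available, probability 1; weight (1/3)·1 = 1/3.
If it is in envelope 3 (prior 1/3): the presenter opened envelope 3, so this case is ruled out; weight (1/3)·0 = 0.
The weights sum to 2/5.
So P(the cheque in envelope 2 | the presenter opened envelope 3) = (1/3) / (2/5) = 5/6.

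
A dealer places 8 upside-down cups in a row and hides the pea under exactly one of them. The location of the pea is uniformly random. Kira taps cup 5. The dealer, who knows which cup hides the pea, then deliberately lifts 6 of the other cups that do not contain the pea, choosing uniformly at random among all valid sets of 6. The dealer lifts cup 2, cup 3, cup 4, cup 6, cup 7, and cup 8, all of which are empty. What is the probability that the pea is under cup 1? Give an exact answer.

Consider each possible location of the pea in turn.
If it is under cup 1 (prior 1/8): the dealer has no choice, probability 1; weight (1/8)·1 = 1/8.
If it is under any of cups 2, 3, 4, 6, 7, and 8 (prior 1/8 each): that cup was opened and seen not to hold the prize — ruled out; weight (1/8)·0 = 0 each.
If it is under cup 5 (prior 1/8): the dealer has 7 equally likely choices, so probability 1/7; weight (1/8)·(1/7) = 1/56.
The weights sum to 1/7.
So P(the pea under cup 1 | the dealer opened cup 2, cup 3, cup 4, cup 6, cup 7, and cup 8) = (1/8) / (1/7) = 7/8.

7/8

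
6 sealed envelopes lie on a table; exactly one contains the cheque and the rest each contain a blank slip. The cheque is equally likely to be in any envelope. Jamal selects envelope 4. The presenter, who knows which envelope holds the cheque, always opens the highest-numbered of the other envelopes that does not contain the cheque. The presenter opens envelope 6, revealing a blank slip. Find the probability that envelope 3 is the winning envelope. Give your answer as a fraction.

1/5

Apply Bayes' rule, conditioning on where the cheque actually is.
If it is in any of envelopes 1, 2, 3, 4, and 5 (prior 1/6 each): envelope 6 is the highest-numbered option available, probability 1; weight (1/6)·1 = 1/6 each.
If it is in envelope 6 (prior 1/6): the presenter opened envelope 6, so this case is ruled out; weight (1/6)·0 = 0.
The weights sum to 5/6.
So P(the cheque in envelope 3 | the presenter opened envelope 6) = (1/6) / (5/6) = 1/5.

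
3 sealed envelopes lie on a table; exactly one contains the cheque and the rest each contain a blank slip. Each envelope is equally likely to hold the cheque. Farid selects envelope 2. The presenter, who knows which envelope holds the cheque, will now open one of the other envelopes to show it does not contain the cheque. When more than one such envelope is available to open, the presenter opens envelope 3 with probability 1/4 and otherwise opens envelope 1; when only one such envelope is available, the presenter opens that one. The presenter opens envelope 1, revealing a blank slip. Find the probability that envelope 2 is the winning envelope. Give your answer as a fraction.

Apply Bayes' rule, conditioning on where the cheque actually is.
If it is in envelope 1 (prior 1/3): the presenter opened envelope 1, so this case is ruled out; weight (1/3)·0 = 0.
If it is in envelope 2 (prior 1/3): envelope 3 is available but not opened, probability 3/4; weight (1/3)·(3/4) = 1/4.
If it is in envelope 3 (prior 1/3): only envelope 1 is available, probability 1; weight (1/3)·1 = 1/3.
The weights sum to 7/12.
So P(the cheque in envelope 2 | the presenter opened envelope 1) = (1/4) / (7/12) = 3/7.

3/7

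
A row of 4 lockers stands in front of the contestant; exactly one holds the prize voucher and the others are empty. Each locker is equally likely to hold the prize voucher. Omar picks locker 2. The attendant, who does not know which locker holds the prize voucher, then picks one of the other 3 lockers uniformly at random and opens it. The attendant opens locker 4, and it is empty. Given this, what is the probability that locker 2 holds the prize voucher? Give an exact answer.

1/3

Because the attendant chose which locker to open without knowing where the prize voucher is, the choice is independent of the prize location. Learning that locker 4 does not hold the prize voucher simply rules out that one location and leaves the remaining 3 lockers still equally likely by symmetry.
So P(the prize voucher in locker 2) = 1/3.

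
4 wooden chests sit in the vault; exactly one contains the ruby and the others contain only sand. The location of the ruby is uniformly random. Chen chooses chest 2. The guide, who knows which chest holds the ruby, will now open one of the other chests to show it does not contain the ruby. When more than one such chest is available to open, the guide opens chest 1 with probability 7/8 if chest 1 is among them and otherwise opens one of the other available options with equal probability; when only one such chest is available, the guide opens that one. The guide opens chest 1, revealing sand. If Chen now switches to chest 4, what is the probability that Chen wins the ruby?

1/3

Condition on the true location of the ruby.
If it is in chest 1 (prior 1/4): the guide opened chest 1, so this case is ruled out; weight (1/4)·0 = 0.
If it is in any of chests 2, 3, and 4 (prior 1/4 each): chest 1 is available, opened with probability 7/8; weight (1/4)·(7/8) = 7/32 each.
The weights sum to 21/32.
So P(the ruby in chest 4 | the guide opened chest 1) = (7/32) / (21/32) = 1/3.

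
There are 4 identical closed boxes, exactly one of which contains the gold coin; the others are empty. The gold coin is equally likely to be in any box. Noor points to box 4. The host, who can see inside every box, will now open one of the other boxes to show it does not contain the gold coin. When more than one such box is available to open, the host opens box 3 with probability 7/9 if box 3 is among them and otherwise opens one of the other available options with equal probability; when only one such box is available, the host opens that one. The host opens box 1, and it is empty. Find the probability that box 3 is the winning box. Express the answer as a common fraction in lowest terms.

Condition on the true location of the gold coin.
If it is in box 1 (prior 1/4): the host opened box 1, so this case is ruled out; weight (1/4)·0 = 0.
If it is in box 2 (prior 1/4): box 3 is available but not opened, probability 2/9; weight (1/4)·(2/9) = 1/18.
If it is in box 3 (prior 1/4): box 3 holds the prize so is unavailable; the host chooses uniformly among the 2 others, probability 1/2; weight (1/4)·(1/2) = 1/8.
If it is in box 4 (prior 1/4): box 3 is available but not opened; box 1 gets probability (1 − 7/9)/2 = 1/9; weight (1/4)·(1/9) = 1/36.
The weights sum to 5/24.
So P(the gold coin in box 3 | the host opened box 1) = (1/8) / (5/24) = 3/5.

3/5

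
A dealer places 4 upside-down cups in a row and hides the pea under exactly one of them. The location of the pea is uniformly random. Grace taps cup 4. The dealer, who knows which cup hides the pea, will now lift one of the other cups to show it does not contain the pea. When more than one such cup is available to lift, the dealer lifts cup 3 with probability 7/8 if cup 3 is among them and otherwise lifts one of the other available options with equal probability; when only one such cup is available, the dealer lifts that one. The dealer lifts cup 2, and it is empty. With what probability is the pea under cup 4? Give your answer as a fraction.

Apply Bayes' rule, conditioning on where the pea actually is.
If it is under cup 1 (prior 1/4): cup 3 is available but not opened, probability 1/8; weight (1/4)·(1/8) = 1/32.
If it is under cup 2 (prior 1/4): the dealer opened cup 2, so this case is ruled out; weight (1/4)·0 = 0.
If it is under cup 3 (prior 1/4): cup 3 holds the prize so is unavailable; the dealer chooses uniformly among the 2 others, probability 1/2; weight (1/4)·(1/2) = 1/8.
If it is under cup 4 (prior 1/4): cup 3 is available but not opened; cup 2 gets probability (1 − 7/8)/2 = 1/16; weight (1/4)·(1/16) = 1/64.
The weights sum to 11/64.
So P(the pea under cup 4 | the dealer opened cup 2) = (1/64) / (11/64) = 1/11.

1/11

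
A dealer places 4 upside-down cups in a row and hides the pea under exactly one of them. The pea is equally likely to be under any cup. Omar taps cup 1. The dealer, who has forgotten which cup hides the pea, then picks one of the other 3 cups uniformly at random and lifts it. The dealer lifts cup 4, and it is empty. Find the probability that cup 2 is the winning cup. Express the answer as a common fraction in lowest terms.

1/3

Condition on the true location of the pea.
If it is under any of cups 1, 2, and 3 (prior 1/4 each): the dealer picks cup 4 with probability 1/3 regardless, and it is not the prize; weight (1/4)·(1/3) = 1/12 each.
If it is under cup 4 (prior 1/4): the dealer opened cup 4, so this case is ruled out; weight (1/4)·0 = 0.
The weights sum to 1/4.
So P(the pea under cup 2 | the dealer opened cup 4) = (1/12) / (1/4) = 1/3.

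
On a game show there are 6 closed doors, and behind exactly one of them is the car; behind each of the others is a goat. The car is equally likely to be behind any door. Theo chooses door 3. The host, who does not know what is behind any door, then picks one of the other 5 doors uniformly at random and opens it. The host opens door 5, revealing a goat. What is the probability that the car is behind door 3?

1/5

Because the host chose which door to open without knowing where the car is, the choice is independent of the prize location. Learning that door 5 does not hold the car simply rules out that one location and leaves the remaining 5 doors still equally likely by symmetry.
So P(the car behind door 3) = 1/5.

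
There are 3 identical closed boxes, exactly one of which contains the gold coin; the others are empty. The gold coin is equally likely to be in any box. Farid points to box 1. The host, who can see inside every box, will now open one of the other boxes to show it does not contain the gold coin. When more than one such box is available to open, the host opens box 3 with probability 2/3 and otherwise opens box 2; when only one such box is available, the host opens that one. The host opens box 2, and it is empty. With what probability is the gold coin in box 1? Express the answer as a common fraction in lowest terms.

1/4

Apply Bayes' rule, conditioning on where the gold coin actually is.
If it is in box 1 (prior 1/3): box 3 is available but not opened, probability 1/3; weight (1/3)·(1/3) = 1/9.
If it is in box 2 (prior 1/3): the host opened box 2, so this case is ruled out; weight (1/3)·0 = 0.
If it is in box 3 (prior 1/3): only box 2 is available, probability 1; weight (1/3)·1 = 1/3.
The weights sum to 4/9.
So P(the gold coin in box 1 | the host opened box 2) = (1/9) / (4/9) = 1/4.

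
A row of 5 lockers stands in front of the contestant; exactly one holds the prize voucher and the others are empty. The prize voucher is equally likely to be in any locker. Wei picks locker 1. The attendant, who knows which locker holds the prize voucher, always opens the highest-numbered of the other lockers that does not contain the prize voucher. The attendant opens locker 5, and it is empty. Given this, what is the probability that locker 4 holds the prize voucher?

1/4

Condition on the true location of the prize voucher.
If it is in any of lockers 1, 2, 3, and 4 (prior 1/5 each): locker 5 is the highest-numbered option available, probability 1; weight (1/5)·1 = 1/5 each.
If it is in locker 5 (prior 1/5): the attendant opened locker 5, so this case is ruled out; weight (1/5)·0 = 0.
The weights sum to 4/5.
So P(the prize voucher in locker 4 | the attendant opened locker 5) = (1/5) / (4/5) = 1/4.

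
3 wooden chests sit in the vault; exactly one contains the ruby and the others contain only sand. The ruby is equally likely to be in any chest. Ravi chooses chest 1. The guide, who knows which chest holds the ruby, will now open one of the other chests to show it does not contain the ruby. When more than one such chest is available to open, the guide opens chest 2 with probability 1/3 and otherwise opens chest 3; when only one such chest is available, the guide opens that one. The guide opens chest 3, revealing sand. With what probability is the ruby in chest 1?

2/5

Condition on the true location of the ruby.
If it is in chest 1 (prior 1/3): chest 2 is available but not opened, probability 2/3; weight (1/3)·(2/3) = 2/9.
If it is in chest 2 (prior 1/3): only chest 3 is available, probability 1; weight (1/3)·1 = 1/3.
If it is in chest 3 (prior 1/3): the guide opened chest 3, so this case is ruled out; weight (1/3)·0 = 0.
The weights sum to 5/9.
So P(the ruby in chest 1 | the guide opened chest 3) = (2/9) / (5/9) = 2/5.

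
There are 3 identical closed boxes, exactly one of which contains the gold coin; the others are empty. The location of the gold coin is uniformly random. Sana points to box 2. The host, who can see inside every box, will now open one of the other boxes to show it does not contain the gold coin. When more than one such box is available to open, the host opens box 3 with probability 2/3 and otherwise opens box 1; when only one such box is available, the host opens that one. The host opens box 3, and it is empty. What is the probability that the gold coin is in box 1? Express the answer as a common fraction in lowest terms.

Condition on the true location of the gold coin.
If it is in box 1 (prior 1/3): only box 3 is available, probability 1; weight (1/3)·1 = 1/3.
If it is in box 2 (prior 1/3): box 3 is available, opened with probability 2/3; weight (1/3)·(2/3) = 2/9.
If it is in box 3 (prior 1/3): the host opened box 3, so this case is ruled out; weight (1/3)·0 = 0.
The weights sum to 5/9.
So P(the gold coin in box 1 | the host opened box 3) = (1/3) / (5/9) = 3/5.

3/5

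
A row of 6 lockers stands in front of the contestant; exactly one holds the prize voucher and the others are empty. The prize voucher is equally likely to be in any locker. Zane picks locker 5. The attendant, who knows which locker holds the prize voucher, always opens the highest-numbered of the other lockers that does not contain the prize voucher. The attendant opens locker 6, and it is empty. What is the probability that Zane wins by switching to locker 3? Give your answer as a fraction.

1/5

Consider each possible location of the prize voucher in turn.
If it is in any of lockers 1, 2, 3, 4, and 5 (prior 1/6 each): locker 6 is the highest-numbered option available, probability 1; weight (1/6)·1 = 1/6 each.
If it is in locker 6 (prior 1/6): the attendant opened locker 6, so this case is ruled out; weight (1/6)·0 = 0.
The weights sum to 5/6.
So P(the prize voucher in locker 3 | the attendant opened locker 6) = (1/6) / (5/6) = 1/5.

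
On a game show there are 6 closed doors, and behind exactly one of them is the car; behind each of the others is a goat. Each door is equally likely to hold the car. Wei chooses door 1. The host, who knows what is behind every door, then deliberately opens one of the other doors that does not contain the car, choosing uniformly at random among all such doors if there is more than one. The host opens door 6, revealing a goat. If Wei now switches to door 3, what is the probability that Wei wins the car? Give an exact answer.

5/24

Consider each possible location of the car in turn.
If it is behind door 1 (prior 1/6): the host has 5 equally likely choices, so probability 1/5; weight (1/6)·(1/5) = 1/30.
If it is behind any of doors 2, 3, 4, and 5 (prior 1/6 each): the host has 4 equally likely choices, so probability 1/4; weight (1/6)·(1/4) = 1/24 each.
If it is behind door 6 (prior 1/6): the host opened door 6, so this case is ruled out; weight (1/6)·0 = 0.
The weights sum to 1/5.
So P(the car behind door 3 | the host opened door 6) = (1/24) / (1/5) = 5/24.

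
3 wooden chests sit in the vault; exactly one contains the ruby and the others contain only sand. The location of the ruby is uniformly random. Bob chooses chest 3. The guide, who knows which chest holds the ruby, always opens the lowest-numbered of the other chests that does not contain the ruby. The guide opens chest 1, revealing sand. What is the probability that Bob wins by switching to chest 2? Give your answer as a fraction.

Condition on the true location of the ruby.
If it is in chest 1 (prior 1/3): the guide opened chest 1, so this case is ruled out; weight (1/3)·0 = 0.
If it is in either of chests 2 and 3 (prior 1/3 each): chest 1 is the lowest-numbered option available, probability 1; weight (1/3)·1 = 1/3 each.
The weights sum to 2/3.
So P(the ruby in chest 2 | the guide opened chest 1) = (1/3) / (2/3) = 1/2.

1/2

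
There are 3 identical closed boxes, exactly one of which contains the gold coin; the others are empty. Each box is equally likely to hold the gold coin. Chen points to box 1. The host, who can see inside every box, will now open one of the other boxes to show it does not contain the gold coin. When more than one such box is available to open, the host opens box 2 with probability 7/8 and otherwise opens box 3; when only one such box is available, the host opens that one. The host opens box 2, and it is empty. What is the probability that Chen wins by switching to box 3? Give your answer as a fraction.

Consider each possible location of the gold coin in turn.
If it is in box 1 (prior 1/3): box 2 is available, opened with probability 7/8; weight (1/3)·(7/8) = 7/24.
If it is in box 2 (prior 1/3): the host opened box 2, so this case is ruled out; weight (1/3)·0 = 0.
If it is in box 3 (prior 1/3): only box 2 is available, probability 1; weight (1/3)·1 = 1/3.
The weights sum to 5/8.
So P(the gold coin in box 3 | the host opened box 2) = (1/3) / (5/8) = 8/15.

8/15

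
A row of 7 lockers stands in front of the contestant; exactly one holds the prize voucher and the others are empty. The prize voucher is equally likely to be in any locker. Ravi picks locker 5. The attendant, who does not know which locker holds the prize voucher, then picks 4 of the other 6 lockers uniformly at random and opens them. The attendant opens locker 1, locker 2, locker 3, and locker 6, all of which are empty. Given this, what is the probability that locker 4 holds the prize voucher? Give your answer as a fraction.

Apply Bayes' rule, conditioning on where the prize voucher actually is.
If it is in any of lockers 1, 2, 3, and 6 (prior 1/7 each): that locker was opened and seen not to hold the prize — ruled out; weight (1/7)·0 = 0 each.
If it is in any of lockers 4, 5, and 7 (prior 1/7 each): the attendant picks exactly this set with probability 1/15 regardless, and none is the prize; weight (1/7)·(1/15) = 1/105 each.
The weights sum to 1/35.
So P(the prize voucher in locker 4 | the attendant opened locker 1, locker 2, locker 3, and locker 6) = (1/105) / (1/35) = 1/3.

1/3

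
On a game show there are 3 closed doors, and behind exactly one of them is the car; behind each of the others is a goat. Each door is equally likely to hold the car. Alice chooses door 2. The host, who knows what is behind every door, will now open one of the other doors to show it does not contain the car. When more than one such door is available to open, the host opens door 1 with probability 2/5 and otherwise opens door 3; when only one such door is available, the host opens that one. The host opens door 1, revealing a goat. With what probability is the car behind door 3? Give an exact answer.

5/7

Apply Bayes' rule, conditioning on where the car actually is.
If it is behind door 1 (prior 1/3): the host opened door 1, so this case is ruled out; weight (1/3)·0 = 0.
If it is behind door 2 (prior 1/3): door 1 is available, opened with probability 2/5; weight (1/3)·(2/5) = 2/15.
If it is behind door 3 (prior 1/3): only door 1 is available, probability 1; weight (1/3)·1 = 1/3.
The weights sum to 7/15.
So P(the car behind door 3 | the host opened door 1) = (1/3) / (7/15) = 5/7.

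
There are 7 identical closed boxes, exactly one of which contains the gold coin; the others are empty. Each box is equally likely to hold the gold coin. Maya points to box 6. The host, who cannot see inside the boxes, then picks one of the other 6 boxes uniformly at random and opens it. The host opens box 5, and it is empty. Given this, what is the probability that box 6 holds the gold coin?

Because the host chose which box to open without knowing where the gold coin is, the choice is independent of the prize location. Learning that box 5 does not hold the gold coin simply rules out that one location and leaves the remaining 6 boxes still equally likely by symmetry.
So P(the gold coin in box 6) = 1/6.

1/6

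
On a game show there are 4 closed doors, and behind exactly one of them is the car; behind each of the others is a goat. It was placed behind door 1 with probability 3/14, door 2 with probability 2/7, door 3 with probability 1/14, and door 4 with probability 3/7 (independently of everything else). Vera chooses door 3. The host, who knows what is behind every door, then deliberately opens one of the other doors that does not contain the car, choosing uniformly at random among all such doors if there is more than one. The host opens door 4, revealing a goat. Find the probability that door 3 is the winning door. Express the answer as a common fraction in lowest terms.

Consider each possible location of the car in turn.
If it is behind door 1 (prior 3/14): the host has 2 equally likely choices, so probability 1/2; weight (3/14)·(1/2) = 3/28.
If it is behind door 2 (prior 2/7): the host has 2 equally likely choices, so probability 1/2; weight (2/7)·(1/2) = 1/7.
If it is behind door 3 (prior 1/14): the host has 3 equally likely choices, so probability 1/3; weight (1/14)·(1/3) = 1/42.
If it is behind door 4 (prior 3/7): the host opened door 4, so this case is ruled out; weight (3/7)·0 = 0.
The weights sum to 23/84.
So P(the car behind door 3 | the host opened door 4) = (1/42) / (23/84) = 2/23.

2/23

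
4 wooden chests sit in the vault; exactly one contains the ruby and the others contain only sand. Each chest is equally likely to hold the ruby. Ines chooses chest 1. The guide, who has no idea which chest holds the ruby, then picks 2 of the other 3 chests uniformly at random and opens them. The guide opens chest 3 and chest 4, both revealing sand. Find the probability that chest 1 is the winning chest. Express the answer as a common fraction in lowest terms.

Apply Bayes' rule, conditioning on where the ruby actually is.
If it is in either of chests 1 and 2 (prior 1/4 each): the guide picks exactly this set with probability 1/3 regardless, and none is the prize; weight (1/4)·(1/3) = 1/12 each.
If it is in either of chests 3 and 4 (prior 1/4 each): that chest was opened and seen not to hold the prize — ruled out; weight (1/4)·0 = 0 each.
The weights sum to 1/6.
So P(the ruby in chest 1 | the guide opened chest 3 and chest 4) = (1/12) / (1/6) = 1/2.

1/2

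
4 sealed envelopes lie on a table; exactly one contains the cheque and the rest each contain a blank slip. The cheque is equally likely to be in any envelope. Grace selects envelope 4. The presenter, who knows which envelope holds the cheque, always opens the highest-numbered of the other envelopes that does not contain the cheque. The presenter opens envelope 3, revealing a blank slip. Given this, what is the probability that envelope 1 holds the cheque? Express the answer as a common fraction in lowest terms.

Apply Bayes' rule, conditioning on where the cheque actually is.
If it is in any of envelopes 1, 2, and 4 (prior 1/4 each): envelope 3 is the highest-numbered option available, probability 1; weight (1/4)·1 = 1/4 each.
If it is in envelope 3 (prior 1/4): the presenter opened envelope 3, so this case is ruled out; weight (1/4)·0 = 0.
The weights sum to 3/4.
So P(the cheque in envelope 1 | the presenter opened envelope 3) = (1/4) / (3/4) = 1/3.

1/3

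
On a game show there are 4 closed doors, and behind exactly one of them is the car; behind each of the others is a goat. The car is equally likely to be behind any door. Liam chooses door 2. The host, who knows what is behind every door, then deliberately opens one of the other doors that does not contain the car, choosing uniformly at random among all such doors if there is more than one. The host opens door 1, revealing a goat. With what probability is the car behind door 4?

Consider each possible location of the car in turn.
If it is behind door 1 (prior 1/4): the host opened door 1, so this case is ruled out; weight (1/4)·0 = 0.
If it is behind door 2 (prior 1/4): the host has 3 equally likely choices, so probability 1/3; weight (1/4)·(1/3) = 1/12.
If it is behind either of doors 3 and 4 (prior 1/4 each): the host has 2 equally likely choices, so probability 1/2; weight (1/4)·(1/2) = 1/8 each.
The weights sum to 1/3.
So P(the car behind door 4 | the host opened door 1) = (1/8) / (1/3) = 3/8.

3/8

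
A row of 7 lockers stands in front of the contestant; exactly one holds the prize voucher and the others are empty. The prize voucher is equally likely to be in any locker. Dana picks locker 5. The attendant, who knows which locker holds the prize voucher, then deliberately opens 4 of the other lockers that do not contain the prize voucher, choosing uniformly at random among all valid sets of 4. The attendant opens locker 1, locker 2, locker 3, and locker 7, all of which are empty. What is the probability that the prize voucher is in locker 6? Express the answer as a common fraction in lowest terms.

3/7

Apply Bayes' rule, conditioning on where the prize voucher actually is.
If it is in any of lockers 1, 2, 3, and 7 (prior 1/7 each): that locker was opened and seen not to hold the prize — ruled out; weight (1/7)·0 = 0 each.
If it is in either of lockers 4 and 6 (prior 1/7 each): the attendant has 5 equally likely choices, so probability 1/5; weight (1/7)·(1/5) = 1/35 each.
If it is in locker 5 (prior 1/7): the attendant has 15 equally likely choices, so probability 1/15; weight (1/7)·(1/15) = 1/105.
The weights sum to 1/15.
So P(the prize voucher in locker 6 | the attendant opened locker 1, locker 2, locker 3, and locker 7) = (1/35) / (1/15) = 3/7.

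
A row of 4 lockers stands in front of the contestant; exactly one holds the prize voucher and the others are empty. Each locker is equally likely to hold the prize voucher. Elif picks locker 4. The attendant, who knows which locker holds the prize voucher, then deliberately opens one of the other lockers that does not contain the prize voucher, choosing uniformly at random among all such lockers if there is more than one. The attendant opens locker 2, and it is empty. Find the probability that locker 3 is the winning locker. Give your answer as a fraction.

Apply Bayes' rule, conditioning on where the prize voucher actually is.
If it is in either of lockers 1 and 3 (prior 1/4 each): the attendant has 2 equally likely choices, so probability 1/2; weight (1/4)·(1/2) = 1/8 each.
If it is in locker 2 (prior 1/4): the attendant opened locker 2, so this case is ruled out; weight (1/4)·0 = 0.
If it is in locker 4 (prior 1/4): the attendant has 3 equally likely choices, so probability 1/3; weight (1/4)·(1/3) = 1/12.
The weights sum to 1/3.
So P(the prize voucher in locker 3 | the attendant opened locker 2) = (1/8) / (1/3) = 3/8.

3/8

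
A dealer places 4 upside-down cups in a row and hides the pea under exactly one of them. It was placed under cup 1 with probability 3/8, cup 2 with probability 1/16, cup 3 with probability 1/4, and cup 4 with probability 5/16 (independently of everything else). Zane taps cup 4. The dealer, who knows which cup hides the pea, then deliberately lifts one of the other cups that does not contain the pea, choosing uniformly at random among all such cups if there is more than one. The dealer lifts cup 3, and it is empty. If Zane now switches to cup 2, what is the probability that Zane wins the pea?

Condition on the true location of the pea.
If it is under cup 1 (prior 3/8): the dealer has 2 equally likely choices, so probability 1/2; weight (3/8)·(1/2) = 3/16.
If it is under cup 2 (prior 1/16): the dealer has 2 equally likely choices, so probability 1/2; weight (1/16)·(1/2) = 1/32.
If it is under cup 3 (prior 1/4): the dealer opened cup 3, so this case is ruled out; weight (1/4)·0 = 0.
If it is under cup 4 (prior 5/16): the dealer has 3 equally likely choices, so probability 1/3; weight (5/16)·(1/3) = 5/48.
The weights sum to 31/96.
So P(the pea under cup 2 | the dealer opened cup 3) = (1/32) / (31/96) = 3/31.

3/31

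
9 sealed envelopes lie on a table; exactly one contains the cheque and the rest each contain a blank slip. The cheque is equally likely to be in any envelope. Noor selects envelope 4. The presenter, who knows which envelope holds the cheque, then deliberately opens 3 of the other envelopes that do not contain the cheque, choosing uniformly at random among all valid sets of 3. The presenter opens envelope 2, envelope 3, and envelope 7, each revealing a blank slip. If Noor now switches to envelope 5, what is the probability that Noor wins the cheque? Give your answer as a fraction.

Apply Bayes' rule, conditioning on where the cheque actually is.
If it is in any of envelopes 1, 5, 6, 8, and 9 (prior 1/9 each): the presenter has 35 equally likely choices, so probability 1/35; weight (1/9)·(1/35) = 1/315 each.
If it is in any of envelopes 2, 3, and 7 (prior 1/9 each): that envelope was opened and seen not to hold the prize — ruled out; weight (1/9)·0 = 0 each.
If it is in envelope 4 (prior 1/9): the presenter has 56 equally likely choices, so probability 1/56; weight (1/9)·(1/56) = 1/504.
The weights sum to 1/56.
So P(the cheque in envelope 5 | the presenter opened envelope 2, envelope 3, and envelope 7) = (1/315) / (1/56) = 8/45.

8/45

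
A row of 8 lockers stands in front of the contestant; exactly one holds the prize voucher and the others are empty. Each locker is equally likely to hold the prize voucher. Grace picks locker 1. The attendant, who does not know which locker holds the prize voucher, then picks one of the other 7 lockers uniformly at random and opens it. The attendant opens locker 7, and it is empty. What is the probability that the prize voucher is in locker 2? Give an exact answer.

1/7

Apply Bayes' rule, conditioning on where the prize voucher actually is.
If it is in any of lockers 1, 2, 3, 4, 5, 6, and 8 (prior 1/8 each): the attendant picks locker 7 with probability 1/7 regardless, and it is not the prize; weight (1/8)·(1/7) = 1/56 each.
If it is in locker 7 (prior 1/8): the attendant opened locker 7, so this case is ruled out; weight (1/8)·0 = 0.
The weights sum to 1/8.
So P(the prize voucher in locker 2 | the attendant opened locker 7) = (1/56) / (1/8) = 1/7.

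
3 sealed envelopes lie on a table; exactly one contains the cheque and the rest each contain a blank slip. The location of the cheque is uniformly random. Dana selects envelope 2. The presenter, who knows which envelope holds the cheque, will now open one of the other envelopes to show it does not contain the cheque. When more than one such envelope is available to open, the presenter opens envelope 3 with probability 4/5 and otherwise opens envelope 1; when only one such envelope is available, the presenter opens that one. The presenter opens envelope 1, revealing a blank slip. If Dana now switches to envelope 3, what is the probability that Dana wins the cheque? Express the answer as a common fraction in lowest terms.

5/6

Consider each possible location of the cheque in turn.
If it is in envelope 1 (prior 1/3): the presenter opened envelope 1, so this case is ruled out; weight (1/3)·0 = 0.
If it is in envelope 2 (prior 1/3): envelope 3 is available but not opened, probability 1/5; weight (1/3)·(1/5) = 1/15.
If it is in envelope 3 (prior 1/3): only envelope 1 is available, probability 1; weight (1/3)·1 = 1/3.
The weights sum to 2/5.
So P(the cheque in envelope 3 | the presenter opened envelope 1) = (1/3) / (2/5) = 5/6.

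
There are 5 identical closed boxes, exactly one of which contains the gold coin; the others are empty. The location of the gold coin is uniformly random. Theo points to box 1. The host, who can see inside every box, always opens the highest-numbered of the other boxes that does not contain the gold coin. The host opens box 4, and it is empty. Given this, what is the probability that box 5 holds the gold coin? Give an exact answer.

Apply Bayes' rule, conditioning on where the gold coin actually is.
If it is in any of boxes 1, 2, and 3 (prior 1/5 each): the host would have opened box 5 instead, probability 0; weight (1/5)·0 = 0 each.
If it is in box 4 (prior 1/5): the host opened box 4, so this case is ruled out; weight (1/5)·0 = 0.
If it is in box 5 (prior 1/5): box 4 is the highest-numbered option available, probability 1; weight (1/5)·1 = 1/5.
The weights sum to 1/5.
So P(the gold coin in box 5 | the host opened box 4) = (1/5) / (1/5) = 1.

1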